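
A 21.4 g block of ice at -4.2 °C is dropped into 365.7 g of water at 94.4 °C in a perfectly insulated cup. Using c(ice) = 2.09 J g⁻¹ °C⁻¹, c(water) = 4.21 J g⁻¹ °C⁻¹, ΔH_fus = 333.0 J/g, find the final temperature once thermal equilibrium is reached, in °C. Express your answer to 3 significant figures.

Heat to bring ice to 0 °C and melt it: q₁ = 21.4×2.09×4.2 + 21.4×333.0 = 7314.0 J
Heat the water can supply cooling to 0 °C: 365.7×4.21×94.4 = 145338 J > q₁, so all ice melts.
Energy balance: 365.7×4.21×(94.4 − T) = 7314.0 + 21.4×4.21×(T − 0)
1539.597(94.4 − T) = 7314.0 + 90.094 T
145338 − 7314.0 = 1629.691 T
T = 138024.0 / 1629.691 = 84.69 °C

T_f = 84.7 °C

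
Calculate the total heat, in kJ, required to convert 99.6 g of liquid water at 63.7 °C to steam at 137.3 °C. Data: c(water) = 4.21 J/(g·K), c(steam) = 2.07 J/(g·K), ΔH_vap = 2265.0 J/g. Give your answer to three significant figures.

q1 (heat water 63.7→100.0 °C): 99.6 × 4.21 × 36.3 = 15221 J
q2 (vaporize at 100 °C): 99.6 × 2265.0 = 225594 J
q3 (heat steam 100.0→137.3 °C): 99.6 × 2.07 × 37.3 = 7690 J
Total: 15221 + 225594 + 7690 = 248505 J = 249 kJ

q = 249 kJ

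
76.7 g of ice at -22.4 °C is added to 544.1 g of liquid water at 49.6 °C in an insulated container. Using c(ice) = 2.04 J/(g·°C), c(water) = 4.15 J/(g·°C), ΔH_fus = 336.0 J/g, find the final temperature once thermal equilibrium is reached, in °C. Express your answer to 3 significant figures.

Heat to bring ice to 0 °C and melt it: q₁ = 76.7×2.04×22.4 + 76.7×336.0 = 29276 J
Heat the water can supply cooling to 0 °C: 544.1×4.15×49.6 = 111998 J > q₁, so all ice melts.
Energy balance: 544.1×4.15×(49.6 − T) = 29276 + 76.7×4.15×(T − 0)
2258.015(49.6 − T) = 29276 + 318.305 T
111998 − 29276 = 2576.320 T
T = 82722 / 2576.320 = 32.11 °C

T_f = 32.1 °C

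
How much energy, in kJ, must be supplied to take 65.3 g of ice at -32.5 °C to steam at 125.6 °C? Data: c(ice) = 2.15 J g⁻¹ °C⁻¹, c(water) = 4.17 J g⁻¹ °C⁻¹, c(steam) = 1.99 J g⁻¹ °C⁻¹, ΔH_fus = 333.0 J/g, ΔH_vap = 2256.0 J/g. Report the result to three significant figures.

q = 204 kJ

q1 (heat ice -32.5→0.0 °C): 65.3 × 2.15 × 32.5 = 4563 J
q2 (melt at 0 °C): 65.3 × 333.0 = 21745 J
q3 (heat water 0.0→100.0 °C): 65.3 × 4.17 × 100.0 = 27230 J
q4 (vaporize at 100 °C): 65.3 × 2256.0 = 147317 J
q5 (heat steam 100.0→125.6 °C): 65.3 × 1.99 × 25.6 = 3327 J
Total: 4563 + 21745 + 27230 + 147317 + 3327 = 204182 J = 204 kJ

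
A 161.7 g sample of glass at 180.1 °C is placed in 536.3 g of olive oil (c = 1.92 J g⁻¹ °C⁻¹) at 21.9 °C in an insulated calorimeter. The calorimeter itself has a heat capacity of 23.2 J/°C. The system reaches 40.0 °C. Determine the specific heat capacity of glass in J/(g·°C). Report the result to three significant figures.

c = 0.841 J/(g·°C)

q_gained = (536.3 × 1.92 + 23.2) × (40.0 − 21.9) = 19060 J
q_lost = 161.7 × c × (180.1 − 40.0) = 22654.17 c
Set equal: c = 19060 / 22654.17 = 0.841 J/(g·°C)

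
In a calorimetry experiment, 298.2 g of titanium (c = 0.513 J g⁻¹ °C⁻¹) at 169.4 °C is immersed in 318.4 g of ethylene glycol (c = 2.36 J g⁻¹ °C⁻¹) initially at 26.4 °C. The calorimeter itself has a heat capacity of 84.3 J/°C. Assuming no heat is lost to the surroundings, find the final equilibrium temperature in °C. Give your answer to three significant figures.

Heat lost by titanium = heat gained by ethylene glycol + calorimeter.
(298.2)(0.513)(169.4 − T) = [(318.4)(2.36) + 84.3](T − 26.4)
152.9766 (169.4 − T) = 835.724 (T − 26.4)
25914 − 152.9766 T = 835.724 T − 22063
47977 = 988.7006 T
T = 48.53 °C

T_f = 48.5 °C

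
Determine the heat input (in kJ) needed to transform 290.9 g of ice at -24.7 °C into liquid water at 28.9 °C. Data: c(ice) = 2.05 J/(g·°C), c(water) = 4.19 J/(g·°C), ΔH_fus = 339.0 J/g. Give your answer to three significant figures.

q = 149 kJ

q1 (heat ice -24.7→0.0 °C): 290.9 × 2.05 × 24.7 = 14730 J
q2 (melt at 0 °C): 290.9 × 339.0 = 98615 J
q3 (heat water 0.0→28.9 °C): 290.9 × 4.19 × 28.9 = 35225 J
Total: 14730 + 98615 + 35225 = 148570 J = 149 kJ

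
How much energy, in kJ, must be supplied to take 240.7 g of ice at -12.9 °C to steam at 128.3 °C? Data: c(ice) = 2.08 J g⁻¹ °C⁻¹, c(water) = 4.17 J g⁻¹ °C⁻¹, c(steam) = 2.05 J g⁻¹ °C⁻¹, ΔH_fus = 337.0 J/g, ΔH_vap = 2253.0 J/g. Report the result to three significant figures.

q1 (heat ice -12.9→0.0 °C): 240.7 × 2.08 × 12.9 = 6458 J
q2 (melt at 0 °C): 240.7 × 337.0 = 81116 J
q3 (heat water 0.0→100.0 °C): 240.7 × 4.17 × 100.0 = 100372 J
q4 (vaporize at 100 °C): 240.7 × 2253.0 = 542297 J
q5 (heat steam 100.0→128.3 °C): 240.7 × 2.05 × 28.3 = 13964 J
Total: 6458 + 81116 + 100372 + 542297 + 13964 = 744207 J = 744 kJ

q = 744 kJ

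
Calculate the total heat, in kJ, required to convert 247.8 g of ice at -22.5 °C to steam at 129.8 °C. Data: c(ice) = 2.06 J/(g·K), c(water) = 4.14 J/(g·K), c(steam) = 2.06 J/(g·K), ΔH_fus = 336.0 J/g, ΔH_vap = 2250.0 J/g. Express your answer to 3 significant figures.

q1 (heat ice -22.5→0.0 °C): 247.8 × 2.06 × 22.5 = 11486 J
q2 (melt at 0 °C): 247.8 × 336.0 = 83261 J
q3 (heat water 0.0→100.0 °C): 247.8 × 4.14 × 100.0 = 102589 J
q4 (vaporize at 100 °C): 247.8 × 2250.0 = 557550 J
q5 (heat steam 100.0→129.8 °C): 247.8 × 2.06 × 29.8 = 15212 J
Total: 11486 + 83261 + 102589 + 557550 + 15212 = 770098 J = 770 kJ

q = 770 kJ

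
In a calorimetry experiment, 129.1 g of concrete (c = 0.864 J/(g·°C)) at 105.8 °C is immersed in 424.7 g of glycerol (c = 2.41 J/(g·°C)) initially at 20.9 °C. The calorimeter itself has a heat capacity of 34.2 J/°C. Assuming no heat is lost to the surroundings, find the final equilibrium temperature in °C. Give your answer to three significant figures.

T_f = 29.0 °C

Heat lost by concrete = heat gained by glycerol + calorimeter.
(129.1)(0.864)(105.8 − T) = [(424.7)(2.41) + 34.2](T − 20.9)
111.5424 (105.8 − T) = 1057.727 (T − 20.9)
11801 − 111.5424 T = 1057.727 T − 22106
33907 = 1169.2694 T
T = 29.00 °C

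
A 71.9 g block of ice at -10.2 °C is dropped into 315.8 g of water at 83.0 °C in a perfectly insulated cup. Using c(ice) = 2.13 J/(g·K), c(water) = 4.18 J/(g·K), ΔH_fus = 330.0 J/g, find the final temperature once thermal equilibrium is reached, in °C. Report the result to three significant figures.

T_f = 52.0 °C

Heat to bring ice to 0 °C and melt it: q₁ = 71.9×2.13×10.2 + 71.9×330.0 = 25289 J
Heat the water can supply cooling to 0 °C: 315.8×4.18×83.0 = 109564 J > q₁, so all ice melts.
Energy balance: 315.8×4.18×(83.0 − T) = 25289 + 71.9×4.18×(T − 0)
1320.044(83.0 − T) = 25289 + 300.542 T
109564 − 25289 = 1620.586 T
T = 84275 / 1620.586 = 52.00 °C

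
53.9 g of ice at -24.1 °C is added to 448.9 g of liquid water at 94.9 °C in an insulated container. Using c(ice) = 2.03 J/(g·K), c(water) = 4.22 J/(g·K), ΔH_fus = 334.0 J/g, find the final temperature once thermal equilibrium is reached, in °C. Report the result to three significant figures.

T_f = 75.0 °C

Heat to bring ice to 0 °C and melt it: q₁ = 53.9×2.03×24.1 + 53.9×334.0 = 20640 J
Heat the water can supply cooling to 0 °C: 448.9×4.22×94.9 = 179775 J > q₁, so all ice melts.
Energy balance: 448.9×4.22×(94.9 − T) = 20640 + 53.9×4.22×(T − 0)
1894.358(94.9 − T) = 20640 + 227.458 T
179775 − 20640 = 2121.816 T
T = 159135 / 2121.816 = 75.00 °C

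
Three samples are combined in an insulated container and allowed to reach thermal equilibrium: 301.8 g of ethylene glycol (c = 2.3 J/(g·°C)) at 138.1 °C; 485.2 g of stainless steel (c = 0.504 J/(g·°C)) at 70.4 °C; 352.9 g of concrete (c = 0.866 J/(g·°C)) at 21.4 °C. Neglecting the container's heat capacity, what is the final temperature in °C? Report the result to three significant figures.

T_f = 96.1 °C

Σ mᵢcᵢ(T − Tᵢ) = 0  ⇒  T = Σ mᵢcᵢTᵢ / Σ mᵢcᵢ
Σ mᵢcᵢ = 301.8×2.3 + 485.2×0.504 + 352.9×0.866 = 1244.2922
Σ mᵢcᵢTᵢ = 694.14×138.1 + 244.5408×70.4 + 305.6114×21.4 = 119620
T = 119620 / 1244.2922 = 96.13 °C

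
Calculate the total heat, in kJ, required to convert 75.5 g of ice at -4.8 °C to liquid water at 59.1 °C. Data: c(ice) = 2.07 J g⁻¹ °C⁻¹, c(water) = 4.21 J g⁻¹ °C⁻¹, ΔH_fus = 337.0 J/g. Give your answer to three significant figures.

q1 (heat ice -4.8→0.0 °C): 75.5 × 2.07 × 4.8 = 750 J
q2 (melt at 0 °C): 75.5 × 337.0 = 25444 J
q3 (heat water 0.0→59.1 °C): 75.5 × 4.21 × 59.1 = 18785 J
Total: 750 + 25444 + 18785 = 44979 J = 45.0 kJ

q = 45.0 kJ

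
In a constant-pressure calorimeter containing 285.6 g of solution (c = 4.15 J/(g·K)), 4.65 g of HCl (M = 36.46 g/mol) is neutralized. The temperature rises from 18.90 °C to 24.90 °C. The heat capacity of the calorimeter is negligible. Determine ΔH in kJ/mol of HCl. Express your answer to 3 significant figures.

ΔH = -55.8 kJ/mol

|ΔT| = |24.90 − 18.90| = 6.00 °C
|q_surr| = (285.6 × 4.15) × 6.00 = 1185.24 × 6.00 = 7111 J
n(HCl) = 4.65 / 36.46 = 0.1275 mol
Temperature rose, so q_rxn = −|q_surr| = -7.111 kJ
ΔH = q_rxn / n = -55.77 kJ/mol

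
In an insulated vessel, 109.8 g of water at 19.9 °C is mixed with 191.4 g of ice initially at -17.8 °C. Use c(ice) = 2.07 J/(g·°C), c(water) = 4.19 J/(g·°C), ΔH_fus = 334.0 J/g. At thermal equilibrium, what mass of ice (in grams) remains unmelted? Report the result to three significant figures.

Heat to warm all ice to 0 °C: 191.4×2.07×17.8 = 7052.3 J
Heat released by water cooling to 0 °C: 109.8×4.19×19.9 = 9155.2 J
9155.2 J < 7052.3 + 191.4×334.0 = 70979.9 J, so not all ice melts; final T = 0 °C.
Heat left for melting: 9155.2 − 7052.3 = 2102.9 J
Mass melted = 2102.9 / 334.0 = 6.296 g
Ice remaining = 191.4 − 6.296 = 185.104 g

m_ice remaining = 185 g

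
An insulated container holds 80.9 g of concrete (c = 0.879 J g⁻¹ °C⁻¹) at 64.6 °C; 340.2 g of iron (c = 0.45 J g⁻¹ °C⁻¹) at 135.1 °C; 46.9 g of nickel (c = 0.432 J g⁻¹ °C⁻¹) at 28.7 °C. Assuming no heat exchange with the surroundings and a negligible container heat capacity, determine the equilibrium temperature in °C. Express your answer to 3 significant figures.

T_f = 106 °C

Σ mᵢcᵢ(T − Tᵢ) = 0  ⇒  T = Σ mᵢcᵢTᵢ / Σ mᵢcᵢ
Σ mᵢcᵢ = 80.9×0.879 + 340.2×0.45 + 46.9×0.432 = 244.4619
Σ mᵢcᵢTᵢ = 71.1111×64.6 + 153.09×135.1 + 20.2608×28.7 = 25858
T = 25858 / 244.4619 = 105.8 °C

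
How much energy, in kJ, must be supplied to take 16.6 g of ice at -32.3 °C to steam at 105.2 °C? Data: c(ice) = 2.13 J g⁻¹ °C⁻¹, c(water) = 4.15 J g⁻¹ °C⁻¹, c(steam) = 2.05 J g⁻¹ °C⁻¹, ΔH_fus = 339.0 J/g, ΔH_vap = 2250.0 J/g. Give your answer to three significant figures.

q = 51.2 kJ

q1 (heat ice -32.3→0.0 °C): 16.6 × 2.13 × 32.3 = 1142 J
q2 (melt at 0 °C): 16.6 × 339.0 = 5627 J
q3 (heat water 0.0→100.0 °C): 16.6 × 4.15 × 100.0 = 6889 J
q4 (vaporize at 100 °C): 16.6 × 2250.0 = 37350 J
q5 (heat steam 100.0→105.2 °C): 16.6 × 2.05 × 5.2 = 177 J
Total: 1142 + 5627 + 6889 + 37350 + 177 = 51185 J = 51.2 kJ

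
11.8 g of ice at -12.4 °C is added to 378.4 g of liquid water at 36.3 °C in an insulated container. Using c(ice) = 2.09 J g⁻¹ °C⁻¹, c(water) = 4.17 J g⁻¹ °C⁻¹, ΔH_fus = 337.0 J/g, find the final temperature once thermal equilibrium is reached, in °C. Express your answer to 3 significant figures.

T_f = 32.6 °C

Heat to bring ice to 0 °C and melt it: q₁ = 11.8×2.09×12.4 + 11.8×337.0 = 4282.4 J
Heat the water can supply cooling to 0 °C: 378.4×4.17×36.3 = 57278.8 J > q₁, so all ice melts.
Energy balance: 378.4×4.17×(36.3 − T) = 4282.4 + 11.8×4.17×(T − 0)
1577.928(36.3 − T) = 4282.4 + 49.206 T
57278.8 − 4282.4 = 1627.134 T
T = 52996.4 / 1627.134 = 32.57 °C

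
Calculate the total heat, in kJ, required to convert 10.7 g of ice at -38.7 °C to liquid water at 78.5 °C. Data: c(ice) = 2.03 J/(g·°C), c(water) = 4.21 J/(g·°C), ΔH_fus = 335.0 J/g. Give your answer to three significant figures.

q = 7.96 kJ

q1 (heat ice -38.7→0.0 °C): 10.7 × 2.03 × 38.7 = 841 J
q2 (melt at 0 °C): 10.7 × 335.0 = 3585 J
q3 (heat water 0.0→78.5 °C): 10.7 × 4.21 × 78.5 = 3536 J
Total: 841 + 3585 + 3536 = 7962 J = 7.96 kJ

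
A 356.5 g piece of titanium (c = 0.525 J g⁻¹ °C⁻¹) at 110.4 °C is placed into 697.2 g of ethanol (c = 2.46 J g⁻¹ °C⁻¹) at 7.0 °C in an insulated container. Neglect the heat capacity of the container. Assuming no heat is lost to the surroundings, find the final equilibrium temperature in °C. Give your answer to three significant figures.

T_f = 17.2 °C

Heat lost by titanium = heat gained by ethanol.
(356.5)(0.525)(110.4 − T) = (697.2)(2.46)(T − 7.0)
187.1625 (110.4 − T) = 1715.112 (T − 7.0)
20663 − 187.1625 T = 1715.112 T − 12006
32669 = 1902.2745 T
T = 17.17 °C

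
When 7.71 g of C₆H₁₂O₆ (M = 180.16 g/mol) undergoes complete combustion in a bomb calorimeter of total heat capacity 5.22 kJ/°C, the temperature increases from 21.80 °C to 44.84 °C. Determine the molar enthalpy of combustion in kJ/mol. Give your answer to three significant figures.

ΔH = -2810 kJ/mol

ΔT = 44.84 − 21.80 = 23.04 °C
q_cal = C_cal × ΔT = 5.22 × 23.04 = 120.2688 kJ
n = 7.71 / 180.16 = 0.04280 mol
q_rxn = −q_cal = -120.2688 kJ
ΔH = -120.2688 / 0.04280 = -2810 kJ/mol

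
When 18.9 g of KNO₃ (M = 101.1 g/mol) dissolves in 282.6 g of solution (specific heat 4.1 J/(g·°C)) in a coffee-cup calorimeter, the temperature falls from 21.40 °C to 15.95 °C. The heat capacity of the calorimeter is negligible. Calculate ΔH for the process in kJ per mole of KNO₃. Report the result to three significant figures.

|ΔT| = |15.95 − 21.40| = 5.45 °C
|q_surr| = (282.6 × 4.1) × 5.45 = 1158.66 × 5.45 = 6315 J
n(KNO₃) = 18.9 / 101.1 = 0.1869 mol
Temperature fell, so q_rxn = +|q_surr| = 6.315 kJ
ΔH = q_rxn / n = 33.79 kJ/mol

ΔH = 33.8 kJ/mol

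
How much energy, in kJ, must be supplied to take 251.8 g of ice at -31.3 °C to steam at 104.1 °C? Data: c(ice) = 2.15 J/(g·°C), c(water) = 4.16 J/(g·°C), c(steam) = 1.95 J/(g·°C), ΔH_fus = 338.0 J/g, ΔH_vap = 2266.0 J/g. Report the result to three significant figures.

q1 (heat ice -31.3→0.0 °C): 251.8 × 2.15 × 31.3 = 16945 J
q2 (melt at 0 °C): 251.8 × 338.0 = 85108 J
q3 (heat water 0.0→100.0 °C): 251.8 × 4.16 × 100.0 = 104749 J
q4 (vaporize at 100 °C): 251.8 × 2266.0 = 570579 J
q5 (heat steam 100.0→104.1 °C): 251.8 × 1.95 × 4.1 = 2013 J
Total: 16945 + 85108 + 104749 + 570579 + 2013 = 779394 J = 779 kJ

q = 779 kJ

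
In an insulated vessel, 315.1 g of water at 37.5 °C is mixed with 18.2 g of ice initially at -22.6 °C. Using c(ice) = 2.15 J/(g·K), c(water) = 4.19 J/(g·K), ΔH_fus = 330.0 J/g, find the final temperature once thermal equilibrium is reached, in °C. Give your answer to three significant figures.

T_f = 30.5 °C

Heat to bring ice to 0 °C and melt it: q₁ = 18.2×2.15×22.6 + 18.2×330.0 = 6890.3 J
Heat the water can supply cooling to 0 °C: 315.1×4.19×37.5 = 49510.1 J > q₁, so all ice melts.
Energy balance: 315.1×4.19×(37.5 − T) = 6890.3 + 18.2×4.19×(T − 0)
1320.269(37.5 − T) = 6890.3 + 76.258 T
49510.1 − 6890.3 = 1396.527 T
T = 42619.8 / 1396.527 = 30.52 °C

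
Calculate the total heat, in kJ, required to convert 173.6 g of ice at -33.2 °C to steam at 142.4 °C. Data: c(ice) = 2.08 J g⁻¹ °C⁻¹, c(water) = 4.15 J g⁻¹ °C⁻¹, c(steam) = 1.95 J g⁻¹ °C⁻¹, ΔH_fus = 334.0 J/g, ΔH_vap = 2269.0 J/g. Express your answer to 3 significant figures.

q1 (heat ice -33.2→0.0 °C): 173.6 × 2.08 × 33.2 = 11988 J
q2 (melt at 0 °C): 173.6 × 334.0 = 57982 J
q3 (heat water 0.0→100.0 °C): 173.6 × 4.15 × 100.0 = 72044 J
q4 (vaporize at 100 °C): 173.6 × 2269.0 = 393898 J
q5 (heat steam 100.0→142.4 °C): 173.6 × 1.95 × 42.4 = 14353 J
Total: 11988 + 57982 + 72044 + 393898 + 14353 = 550265 J = 550 kJ

q = 550 kJ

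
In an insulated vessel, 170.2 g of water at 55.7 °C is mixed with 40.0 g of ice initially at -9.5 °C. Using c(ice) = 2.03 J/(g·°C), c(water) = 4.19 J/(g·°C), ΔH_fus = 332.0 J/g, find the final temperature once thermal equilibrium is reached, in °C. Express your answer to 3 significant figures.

T_f = 29.1 °C

Heat to bring ice to 0 °C and melt it: q₁ = 40.0×2.03×9.5 + 40.0×332.0 = 14051 J
Heat the water can supply cooling to 0 °C: 170.2×4.19×55.7 = 39721.8 J > q₁, so all ice melts.
Energy balance: 170.2×4.19×(55.7 − T) = 14051 + 40.0×4.19×(T − 0)
713.138(55.7 − T) = 14051 + 167.6 T
39721.8 − 14051 = 880.738 T
T = 25670.8 / 880.738 = 29.147 °C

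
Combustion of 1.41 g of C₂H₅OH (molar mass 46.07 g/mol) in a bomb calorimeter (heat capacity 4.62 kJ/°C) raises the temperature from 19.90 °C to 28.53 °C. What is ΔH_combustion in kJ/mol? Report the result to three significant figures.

ΔT = 28.53 − 19.90 = 8.63 °C
q_cal = C_cal × ΔT = 4.62 × 8.63 = 39.8706 kJ
n = 1.41 / 46.07 = 0.03061 mol
q_rxn = −q_cal = -39.8706 kJ
ΔH = -39.8706 / 0.03061 = -1303 kJ/mol

ΔH = -1300 kJ/mol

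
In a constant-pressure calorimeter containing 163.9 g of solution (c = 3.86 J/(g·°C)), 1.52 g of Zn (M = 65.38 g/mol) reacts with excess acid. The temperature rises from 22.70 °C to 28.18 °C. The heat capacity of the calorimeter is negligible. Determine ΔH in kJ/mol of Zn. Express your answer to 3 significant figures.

ΔH = -149 kJ/mol

|ΔT| = |28.18 − 22.70| = 5.48 °C
|q_surr| = (163.9 × 3.86) × 5.48 = 632.654 × 5.48 = 3467 J
n(Zn) = 1.52 / 65.38 = 0.02325 mol
Temperature rose, so q_rxn = −|q_surr| = -3.467 kJ
ΔH = q_rxn / n = -149.1 kJ/mol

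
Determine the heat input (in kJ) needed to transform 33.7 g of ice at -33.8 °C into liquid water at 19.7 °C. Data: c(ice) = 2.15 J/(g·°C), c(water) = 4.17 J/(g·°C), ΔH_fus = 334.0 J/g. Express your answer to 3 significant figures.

q1 (heat ice -33.8→0.0 °C): 33.7 × 2.15 × 33.8 = 2449 J
q2 (melt at 0 °C): 33.7 × 334.0 = 11256 J
q3 (heat water 0.0→19.7 °C): 33.7 × 4.17 × 19.7 = 2768 J
Total: 2449 + 11256 + 2768 = 16473 J = 16.5 kJ

q = 16.5 kJ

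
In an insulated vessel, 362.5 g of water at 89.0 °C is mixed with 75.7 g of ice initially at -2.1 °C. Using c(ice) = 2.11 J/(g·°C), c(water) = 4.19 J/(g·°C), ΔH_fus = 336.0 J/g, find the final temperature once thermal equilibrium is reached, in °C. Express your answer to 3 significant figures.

Heat to bring ice to 0 °C and melt it: q₁ = 75.7×2.11×2.1 + 75.7×336.0 = 25771 J
Heat the water can supply cooling to 0 °C: 362.5×4.19×89.0 = 135180 J > q₁, so all ice melts.
Energy balance: 362.5×4.19×(89.0 − T) = 25771 + 75.7×4.19×(T − 0)
1518.875(89.0 − T) = 25771 + 317.183 T
135180 − 25771 = 1836.058 T
T = 109409 / 1836.058 = 59.59 °C

T_f = 59.6 °C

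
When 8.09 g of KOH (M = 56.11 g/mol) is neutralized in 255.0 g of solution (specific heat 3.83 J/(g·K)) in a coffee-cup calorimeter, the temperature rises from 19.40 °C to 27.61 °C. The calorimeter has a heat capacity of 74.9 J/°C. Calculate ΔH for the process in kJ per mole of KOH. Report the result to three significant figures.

|ΔT| = |27.61 − 19.40| = 8.21 °C
|q_surr| = (255.0 × 3.83 + 74.9) × 8.21 = 1051.55 × 8.21 = 8633 J
n(KOH) = 8.09 / 56.11 = 0.1442 mol
Temperature rose, so q_rxn = −|q_surr| = -8.633 kJ
ΔH = q_rxn / n = -59.87 kJ/mol

ΔH = -59.9 kJ/mol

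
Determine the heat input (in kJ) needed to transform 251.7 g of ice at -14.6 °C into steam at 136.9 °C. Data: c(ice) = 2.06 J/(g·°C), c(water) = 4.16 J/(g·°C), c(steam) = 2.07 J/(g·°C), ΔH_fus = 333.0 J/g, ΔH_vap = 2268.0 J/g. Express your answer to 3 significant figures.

q1 (heat ice -14.6→0.0 °C): 251.7 × 2.06 × 14.6 = 7570 J
q2 (melt at 0 °C): 251.7 × 333.0 = 83816 J
q3 (heat water 0.0→100.0 °C): 251.7 × 4.16 × 100.0 = 104707 J
q4 (vaporize at 100 °C): 251.7 × 2268.0 = 570856 J
q5 (heat steam 100.0→136.9 °C): 251.7 × 2.07 × 36.9 = 19226 J
Total: 7570 + 83816 + 104707 + 570856 + 19226 = 786175 J = 786 kJ

q = 786 kJ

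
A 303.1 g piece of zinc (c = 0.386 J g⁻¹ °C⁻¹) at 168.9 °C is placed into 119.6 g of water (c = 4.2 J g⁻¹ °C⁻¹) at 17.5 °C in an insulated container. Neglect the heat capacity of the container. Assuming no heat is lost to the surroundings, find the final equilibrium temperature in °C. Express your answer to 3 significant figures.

Heat lost by zinc = heat gained by water.
(303.1)(0.386)(168.9 − T) = (119.6)(4.2)(T − 17.5)
116.9966 (168.9 − T) = 502.32 (T − 17.5)
19761 − 116.9966 T = 502.32 T − 8790.6
28551.6 = 619.3166 T
T = 46.10 °C

T_f = 46.1 °C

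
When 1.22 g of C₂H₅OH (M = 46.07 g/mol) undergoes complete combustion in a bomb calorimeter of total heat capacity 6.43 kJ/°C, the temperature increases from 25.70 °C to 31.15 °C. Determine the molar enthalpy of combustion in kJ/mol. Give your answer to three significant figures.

ΔT = 31.15 − 25.70 = 5.45 °C
q_cal = C_cal × ΔT = 6.43 × 5.45 = 35.0435 kJ
n = 1.22 / 46.07 = 0.02648 mol
q_rxn = −q_cal = -35.0435 kJ
ΔH = -35.0435 / 0.02648 = -1323 kJ/mol

ΔH = -1320 kJ/mol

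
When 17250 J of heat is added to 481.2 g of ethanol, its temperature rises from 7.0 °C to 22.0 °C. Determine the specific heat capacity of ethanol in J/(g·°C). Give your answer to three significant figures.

c = 2.39 J/(g·°C)

c = q / (m ΔT) = 17250 / (481.2 × 15.0)
c = 17250 / 7218 = 2.39 J/(g·°C)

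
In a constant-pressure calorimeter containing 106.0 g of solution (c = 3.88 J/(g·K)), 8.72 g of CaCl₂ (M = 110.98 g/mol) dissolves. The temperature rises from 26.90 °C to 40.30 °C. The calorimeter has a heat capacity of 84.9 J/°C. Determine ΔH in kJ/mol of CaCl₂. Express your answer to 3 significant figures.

ΔH = -84.6 kJ/mol

|ΔT| = |40.30 − 26.90| = 13.40 °C
|q_surr| = (106.0 × 3.88 + 84.9) × 13.40 = 496.18 × 13.40 = 6649 J
n(CaCl₂) = 8.72 / 110.98 = 0.07857 mol
Temperature rose, so q_rxn = −|q_surr| = -6.649 kJ
ΔH = q_rxn / n = -84.63 kJ/mol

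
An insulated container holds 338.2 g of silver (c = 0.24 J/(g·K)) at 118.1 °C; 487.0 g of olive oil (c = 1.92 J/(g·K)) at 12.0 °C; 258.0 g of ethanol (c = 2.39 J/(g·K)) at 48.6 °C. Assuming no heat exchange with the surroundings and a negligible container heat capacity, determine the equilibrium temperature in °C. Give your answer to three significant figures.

Σ mᵢcᵢ(T − Tᵢ) = 0  ⇒  T = Σ mᵢcᵢTᵢ / Σ mᵢcᵢ
Σ mᵢcᵢ = 338.2×0.24 + 487.0×1.92 + 258.0×2.39 = 1632.828
Σ mᵢcᵢTᵢ = 81.168×118.1 + 935.04×12.0 + 616.62×48.6 = 50774
T = 50774 / 1632.828 = 31.10 °C

T_f = 31.1 °C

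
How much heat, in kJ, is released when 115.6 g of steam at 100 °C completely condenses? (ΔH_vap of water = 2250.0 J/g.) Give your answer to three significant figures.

q = 260 kJ

q = m × ΔH_vap = 115.6 × 2250.0 = 260100 J = 260 kJ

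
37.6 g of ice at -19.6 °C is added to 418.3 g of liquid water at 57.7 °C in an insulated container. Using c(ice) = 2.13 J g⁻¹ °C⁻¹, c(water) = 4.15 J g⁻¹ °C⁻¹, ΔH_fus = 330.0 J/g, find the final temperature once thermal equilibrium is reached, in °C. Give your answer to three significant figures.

T_f = 45.6 °C

Heat to bring ice to 0 °C and melt it: q₁ = 37.6×2.13×19.6 + 37.6×330.0 = 13978 J
Heat the water can supply cooling to 0 °C: 418.3×4.15×57.7 = 100164 J > q₁, so all ice melts.
Energy balance: 418.3×4.15×(57.7 − T) = 13978 + 37.6×4.15×(T − 0)
1735.945(57.7 − T) = 13978 + 156.04 T
100164 − 13978 = 1891.985 T
T = 86186 / 1891.985 = 45.55 °C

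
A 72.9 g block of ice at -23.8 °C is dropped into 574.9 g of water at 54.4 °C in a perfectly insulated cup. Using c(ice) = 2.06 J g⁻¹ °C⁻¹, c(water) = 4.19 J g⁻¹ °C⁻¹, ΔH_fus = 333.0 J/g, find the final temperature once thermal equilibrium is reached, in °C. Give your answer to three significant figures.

Heat to bring ice to 0 °C and melt it: q₁ = 72.9×2.06×23.8 + 72.9×333.0 = 27850 J
Heat the water can supply cooling to 0 °C: 574.9×4.19×54.4 = 131040 J > q₁, so all ice melts.
Energy balance: 574.9×4.19×(54.4 − T) = 27850 + 72.9×4.19×(T − 0)
2408.831(54.4 − T) = 27850 + 305.451 T
131040 − 27850 = 2714.282 T
T = 103190 / 2714.282 = 38.02 °C

T_f = 38.0 °C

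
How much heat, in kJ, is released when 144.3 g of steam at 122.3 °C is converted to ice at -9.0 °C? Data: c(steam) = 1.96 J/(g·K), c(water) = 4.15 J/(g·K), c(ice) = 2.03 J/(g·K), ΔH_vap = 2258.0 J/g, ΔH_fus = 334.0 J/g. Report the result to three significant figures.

q1 (cool steam 122.3→100 °C): 144.3 × 1.96 × 22.3 = 6307 J
q2 (condense at 100 °C): 144.3 × 2258.0 = 325829 J
q3 (cool water 100→0 °C): 144.3 × 4.15 × 100.0 = 59885 J
q4 (freeze at 0 °C): 144.3 × 334.0 = 48196 J
q5 (cool ice 0→-9.0 °C): 144.3 × 2.03 × 9.0 = 2636 J
Total: 6307 + 325829 + 59885 + 48196 + 2636 = 442853 J = 443 kJ

q = 443 kJ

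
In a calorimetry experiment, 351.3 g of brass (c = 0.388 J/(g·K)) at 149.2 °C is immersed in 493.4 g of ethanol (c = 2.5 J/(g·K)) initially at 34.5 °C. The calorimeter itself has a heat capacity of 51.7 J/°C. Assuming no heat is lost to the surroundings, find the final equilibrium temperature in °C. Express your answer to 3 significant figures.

Heat lost by brass = heat gained by ethanol + calorimeter.
(351.3)(0.388)(149.2 − T) = [(493.4)(2.5) + 51.7](T − 34.5)
136.3044 (149.2 − T) = 1285.2 (T − 34.5)
20337 − 136.3044 T = 1285.2 T − 44339
64676 = 1421.5044 T
T = 45.50 °C

T_f = 45.5 °C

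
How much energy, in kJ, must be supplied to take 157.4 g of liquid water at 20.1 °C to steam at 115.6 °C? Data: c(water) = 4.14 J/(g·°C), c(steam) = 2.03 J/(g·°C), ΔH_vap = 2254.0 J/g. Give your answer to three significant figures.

q = 412 kJ

q1 (heat water 20.1→100.0 °C): 157.4 × 4.14 × 79.9 = 52066 J
q2 (vaporize at 100 °C): 157.4 × 2254.0 = 354780 J
q3 (heat steam 100.0→115.6 °C): 157.4 × 2.03 × 15.6 = 4985 J
Total: 52066 + 354780 + 4985 = 411831 J = 412 kJ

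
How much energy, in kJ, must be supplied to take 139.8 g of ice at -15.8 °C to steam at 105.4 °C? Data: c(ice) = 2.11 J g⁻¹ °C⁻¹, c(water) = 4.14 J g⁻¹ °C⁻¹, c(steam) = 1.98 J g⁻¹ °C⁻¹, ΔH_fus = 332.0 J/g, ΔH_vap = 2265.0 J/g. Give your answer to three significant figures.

q1 (heat ice -15.8→0.0 °C): 139.8 × 2.11 × 15.8 = 4661 J
q2 (melt at 0 °C): 139.8 × 332.0 = 46414 J
q3 (heat water 0.0→100.0 °C): 139.8 × 4.14 × 100.0 = 57877 J
q4 (vaporize at 100 °C): 139.8 × 2265.0 = 316647 J
q5 (heat steam 100.0→105.4 °C): 139.8 × 1.98 × 5.4 = 1495 J
Total: 4661 + 46414 + 57877 + 316647 + 1495 = 427094 J = 427 kJ

q = 427 kJ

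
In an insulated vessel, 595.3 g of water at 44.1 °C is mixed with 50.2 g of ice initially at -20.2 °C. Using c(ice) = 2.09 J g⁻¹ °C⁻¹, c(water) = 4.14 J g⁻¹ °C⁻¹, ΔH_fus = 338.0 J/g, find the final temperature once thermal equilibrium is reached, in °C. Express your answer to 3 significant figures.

T_f = 33.5 °C

Heat to bring ice to 0 °C and melt it: q₁ = 50.2×2.09×20.2 + 50.2×338.0 = 19087 J
Heat the water can supply cooling to 0 °C: 595.3×4.14×44.1 = 108686 J > q₁, so all ice melts.
Energy balance: 595.3×4.14×(44.1 − T) = 19087 + 50.2×4.14×(T − 0)
2464.542(44.1 − T) = 19087 + 207.828 T
108686 − 19087 = 2672.370 T
T = 89599 / 2672.370 = 33.53 °C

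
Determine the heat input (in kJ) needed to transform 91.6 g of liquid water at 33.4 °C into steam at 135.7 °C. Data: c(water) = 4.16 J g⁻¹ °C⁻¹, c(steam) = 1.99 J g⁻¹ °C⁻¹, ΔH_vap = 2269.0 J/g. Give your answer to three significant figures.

q = 240 kJ

q1 (heat water 33.4→100.0 °C): 91.6 × 4.16 × 66.6 = 25378 J
q2 (vaporize at 100 °C): 91.6 × 2269.0 = 207840 J
q3 (heat steam 100.0→135.7 °C): 91.6 × 1.99 × 35.7 = 6508 J
Total: 25378 + 207840 + 6508 = 239726 J = 240 kJ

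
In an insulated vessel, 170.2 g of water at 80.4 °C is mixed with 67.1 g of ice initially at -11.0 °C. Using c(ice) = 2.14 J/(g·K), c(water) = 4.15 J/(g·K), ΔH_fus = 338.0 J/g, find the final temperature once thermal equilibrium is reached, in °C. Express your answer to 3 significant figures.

Heat to bring ice to 0 °C and melt it: q₁ = 67.1×2.14×11.0 + 67.1×338.0 = 24259 J
Heat the water can supply cooling to 0 °C: 170.2×4.15×80.4 = 56788.9 J > q₁, so all ice melts.
Energy balance: 170.2×4.15×(80.4 − T) = 24259 + 67.1×4.15×(T − 0)
706.33(80.4 − T) = 24259 + 278.465 T
56788.9 − 24259 = 984.795 T
T = 32529.9 / 984.795 = 33.03 °C

T_f = 33.0 °C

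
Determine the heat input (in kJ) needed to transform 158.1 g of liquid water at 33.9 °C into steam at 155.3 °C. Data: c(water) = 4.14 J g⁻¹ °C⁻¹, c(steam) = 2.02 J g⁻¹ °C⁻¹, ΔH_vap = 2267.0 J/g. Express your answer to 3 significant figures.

q1 (heat water 33.9→100.0 °C): 158.1 × 4.14 × 66.1 = 43265 J
q2 (vaporize at 100 °C): 158.1 × 2267.0 = 358413 J
q3 (heat steam 100.0→155.3 °C): 158.1 × 2.02 × 55.3 = 17661 J
Total: 43265 + 358413 + 17661 = 419339 J = 419 kJ

q = 419 kJ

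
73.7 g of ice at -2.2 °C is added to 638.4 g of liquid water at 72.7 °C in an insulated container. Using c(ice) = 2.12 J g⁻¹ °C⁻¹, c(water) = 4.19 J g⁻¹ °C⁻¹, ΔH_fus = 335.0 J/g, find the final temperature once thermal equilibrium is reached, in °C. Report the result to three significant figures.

T_f = 56.8 °C

Heat to bring ice to 0 °C and melt it: q₁ = 73.7×2.12×2.2 + 73.7×335.0 = 25033 J
Heat the water can supply cooling to 0 °C: 638.4×4.19×72.7 = 194465 J > q₁, so all ice melts.
Energy balance: 638.4×4.19×(72.7 − T) = 25033 + 73.7×4.19×(T − 0)
2674.896(72.7 − T) = 25033 + 308.803 T
194465 − 25033 = 2983.699 T
T = 169432 / 2983.699 = 56.79 °C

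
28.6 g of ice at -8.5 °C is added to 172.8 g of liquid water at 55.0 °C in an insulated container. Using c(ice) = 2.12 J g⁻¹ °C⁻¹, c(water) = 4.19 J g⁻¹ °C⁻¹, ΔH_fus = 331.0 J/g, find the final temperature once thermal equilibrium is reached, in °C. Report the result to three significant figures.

T_f = 35.4 °C

Heat to bring ice to 0 °C and melt it: q₁ = 28.6×2.12×8.5 + 28.6×331.0 = 9982.0 J
Heat the water can supply cooling to 0 °C: 172.8×4.19×55.0 = 39821.8 J > q₁, so all ice melts.
Energy balance: 172.8×4.19×(55.0 − T) = 9982.0 + 28.6×4.19×(T − 0)
724.032(55.0 − T) = 9982.0 + 119.834 T
39821.8 − 9982.0 = 843.866 T
T = 29839.8 / 843.866 = 35.36 °C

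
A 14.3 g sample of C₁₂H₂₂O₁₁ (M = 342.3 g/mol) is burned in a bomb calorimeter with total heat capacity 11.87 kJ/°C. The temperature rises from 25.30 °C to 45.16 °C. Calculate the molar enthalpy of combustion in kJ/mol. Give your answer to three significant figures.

ΔT = 45.16 − 25.30 = 19.86 °C
q_cal = C_cal × ΔT = 11.87 × 19.86 = 235.7382 kJ
n = 14.3 / 342.3 = 0.04178 mol
q_rxn = −q_cal = -235.7382 kJ
ΔH = -235.7382 / 0.04178 = -5642 kJ/mol

ΔH = -5640 kJ/mol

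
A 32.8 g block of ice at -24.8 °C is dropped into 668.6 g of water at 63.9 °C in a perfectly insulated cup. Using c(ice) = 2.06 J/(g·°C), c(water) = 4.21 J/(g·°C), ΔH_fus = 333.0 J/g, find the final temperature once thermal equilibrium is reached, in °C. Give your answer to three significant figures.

T_f = 56.6 °C

Heat to bring ice to 0 °C and melt it: q₁ = 32.8×2.06×24.8 + 32.8×333.0 = 12598 J
Heat the water can supply cooling to 0 °C: 668.6×4.21×63.9 = 179866 J > q₁, so all ice melts.
Energy balance: 668.6×4.21×(63.9 − T) = 12598 + 32.8×4.21×(T − 0)
2814.806(63.9 − T) = 12598 + 138.088 T
179866 − 12598 = 2952.894 T
T = 167268 / 2952.894 = 56.645 °C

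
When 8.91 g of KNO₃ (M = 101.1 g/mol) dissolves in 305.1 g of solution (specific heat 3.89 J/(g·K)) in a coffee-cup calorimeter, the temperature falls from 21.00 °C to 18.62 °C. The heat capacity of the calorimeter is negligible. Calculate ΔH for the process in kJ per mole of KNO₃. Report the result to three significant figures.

ΔH = 32.1 kJ/mol

|ΔT| = |18.62 − 21.00| = 2.38 °C
|q_surr| = (305.1 × 3.89) × 2.38 = 1186.839 × 2.38 = 2825 J
n(KNO₃) = 8.91 / 101.1 = 0.08813 mol
Temperature fell, so q_rxn = +|q_surr| = 2.825 kJ
ΔH = q_rxn / n = 32.05 kJ/mol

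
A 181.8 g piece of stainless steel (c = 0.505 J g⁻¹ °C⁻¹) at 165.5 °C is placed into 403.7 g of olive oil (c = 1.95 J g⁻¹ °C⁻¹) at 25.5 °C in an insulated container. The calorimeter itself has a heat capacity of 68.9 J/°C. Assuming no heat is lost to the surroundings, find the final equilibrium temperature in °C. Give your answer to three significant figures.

T_f = 39.1 °C

Heat lost by stainless steel = heat gained by olive oil + calorimeter.
(181.8)(0.505)(165.5 − T) = [(403.7)(1.95) + 68.9](T − 25.5)
91.809 (165.5 − T) = 856.115 (T − 25.5)
15194 − 91.809 T = 856.115 T − 21831
37025 = 947.924 T
T = 39.06 °C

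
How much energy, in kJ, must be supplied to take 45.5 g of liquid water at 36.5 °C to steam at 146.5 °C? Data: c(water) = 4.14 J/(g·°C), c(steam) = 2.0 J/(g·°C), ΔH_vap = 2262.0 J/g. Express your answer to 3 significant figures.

q = 119 kJ

q1 (heat water 36.5→100.0 °C): 45.5 × 4.14 × 63.5 = 11961 J
q2 (vaporize at 100 °C): 45.5 × 2262.0 = 102921 J
q3 (heat steam 100.0→146.5 °C): 45.5 × 2.0 × 46.5 = 4232 J
Total: 11961 + 102921 + 4232 = 119114 J = 119 kJ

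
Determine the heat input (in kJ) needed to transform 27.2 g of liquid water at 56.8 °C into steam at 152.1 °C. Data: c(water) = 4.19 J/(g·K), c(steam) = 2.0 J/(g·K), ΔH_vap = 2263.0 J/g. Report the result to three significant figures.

q1 (heat water 56.8→100.0 °C): 27.2 × 4.19 × 43.2 = 4923 J
q2 (vaporize at 100 °C): 27.2 × 2263.0 = 61554 J
q3 (heat steam 100.0→152.1 °C): 27.2 × 2.0 × 52.1 = 2834 J
Total: 4923 + 61554 + 2834 = 69311 J = 69.3 kJ

q = 69.3 kJ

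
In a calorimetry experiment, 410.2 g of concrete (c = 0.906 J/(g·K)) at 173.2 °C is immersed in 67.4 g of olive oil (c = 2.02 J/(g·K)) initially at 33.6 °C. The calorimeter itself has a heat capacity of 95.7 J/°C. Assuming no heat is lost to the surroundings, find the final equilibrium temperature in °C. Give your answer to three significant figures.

Heat lost by concrete = heat gained by olive oil + calorimeter.
(410.2)(0.906)(173.2 − T) = [(67.4)(2.02) + 95.7](T − 33.6)
371.6412 (173.2 − T) = 231.848 (T − 33.6)
64368 − 371.6412 T = 231.848 T − 7790.1
72158.1 = 603.4892 T
T = 119.6 °C

T_f = 120 °C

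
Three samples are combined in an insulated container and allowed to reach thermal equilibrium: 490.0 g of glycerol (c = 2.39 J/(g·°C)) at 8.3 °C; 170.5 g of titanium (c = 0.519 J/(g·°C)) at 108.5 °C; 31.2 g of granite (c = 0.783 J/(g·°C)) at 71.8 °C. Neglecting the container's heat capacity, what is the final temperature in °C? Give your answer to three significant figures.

Σ mᵢcᵢ(T − Tᵢ) = 0  ⇒  T = Σ mᵢcᵢTᵢ / Σ mᵢcᵢ
Σ mᵢcᵢ = 490.0×2.39 + 170.5×0.519 + 31.2×0.783 = 1284.0191
Σ mᵢcᵢTᵢ = 1171.1×8.3 + 88.4895×108.5 + 24.4296×71.8 = 21075
T = 21075 / 1284.0191 = 16.41 °C

T_f = 16.4 °C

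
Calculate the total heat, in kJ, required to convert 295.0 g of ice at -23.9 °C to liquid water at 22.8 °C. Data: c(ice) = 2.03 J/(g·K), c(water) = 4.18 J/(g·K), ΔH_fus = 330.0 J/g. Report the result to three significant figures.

q = 140 kJ

q1 (heat ice -23.9→0.0 °C): 295.0 × 2.03 × 23.9 = 14313 J
q2 (melt at 0 °C): 295.0 × 330.0 = 97350 J
q3 (heat water 0.0→22.8 °C): 295.0 × 4.18 × 22.8 = 28115 J
Total: 14313 + 97350 + 28115 = 139778 J = 140 kJ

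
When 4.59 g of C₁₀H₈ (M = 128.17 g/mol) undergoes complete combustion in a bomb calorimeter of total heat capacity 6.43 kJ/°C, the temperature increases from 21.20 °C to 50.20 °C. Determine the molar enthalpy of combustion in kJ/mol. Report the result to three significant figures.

ΔT = 50.20 − 21.20 = 29.00 °C
q_cal = C_cal × ΔT = 6.43 × 29.00 = 186.47 kJ
n = 4.59 / 128.17 = 0.03581 mol
q_rxn = −q_cal = -186.47 kJ
ΔH = -186.47 / 0.03581 = -5207 kJ/mol

ΔH = -5210 kJ/mol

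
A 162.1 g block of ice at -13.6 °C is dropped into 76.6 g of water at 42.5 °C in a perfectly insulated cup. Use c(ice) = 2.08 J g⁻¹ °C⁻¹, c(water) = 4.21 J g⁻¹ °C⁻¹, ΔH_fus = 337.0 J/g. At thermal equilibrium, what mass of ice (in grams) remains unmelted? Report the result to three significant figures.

m_ice remaining = 135 g

Heat to warm all ice to 0 °C: 162.1×2.08×13.6 = 4585.5 J
Heat released by water cooling to 0 °C: 76.6×4.21×42.5 = 13706 J
13706 J < 4585.5 + 162.1×337.0 = 59213.2 J, so not all ice melts; final T = 0 °C.
Heat left for melting: 13706 − 4585.5 = 9120.5 J
Mass melted = 9120.5 / 337.0 = 27.06 g
Ice remaining = 162.1 − 27.06 = 135.04 g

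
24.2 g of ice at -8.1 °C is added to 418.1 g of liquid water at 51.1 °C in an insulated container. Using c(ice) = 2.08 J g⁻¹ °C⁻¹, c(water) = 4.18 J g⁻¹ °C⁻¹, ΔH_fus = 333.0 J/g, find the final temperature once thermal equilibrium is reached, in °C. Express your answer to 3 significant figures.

Heat to bring ice to 0 °C and melt it: q₁ = 24.2×2.08×8.1 + 24.2×333.0 = 8466.3 J
Heat the water can supply cooling to 0 °C: 418.1×4.18×51.1 = 89305.3 J > q₁, so all ice melts.
Energy balance: 418.1×4.18×(51.1 − T) = 8466.3 + 24.2×4.18×(T − 0)
1747.658(51.1 − T) = 8466.3 + 101.156 T
89305.3 − 8466.3 = 1848.814 T
T = 80839.0 / 1848.814 = 43.72 °C

T_f = 43.7 °C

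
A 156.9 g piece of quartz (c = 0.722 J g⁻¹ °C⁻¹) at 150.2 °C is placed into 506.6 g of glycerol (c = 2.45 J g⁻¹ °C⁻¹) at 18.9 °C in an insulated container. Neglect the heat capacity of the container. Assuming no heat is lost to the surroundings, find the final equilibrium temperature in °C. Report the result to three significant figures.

Heat lost by quartz = heat gained by glycerol.
(156.9)(0.722)(150.2 − T) = (506.6)(2.45)(T − 18.9)
113.2818 (150.2 − T) = 1241.17 (T − 18.9)
17015 − 113.2818 T = 1241.17 T − 23458
40473 = 1354.4518 T
T = 29.88 °C

T_f = 29.9 °C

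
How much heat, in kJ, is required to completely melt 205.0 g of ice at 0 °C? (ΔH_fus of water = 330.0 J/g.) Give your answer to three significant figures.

q = m × ΔH_fus = 205.0 × 330.0 = 67650 J = 67.7 kJ

q = 67.7 kJ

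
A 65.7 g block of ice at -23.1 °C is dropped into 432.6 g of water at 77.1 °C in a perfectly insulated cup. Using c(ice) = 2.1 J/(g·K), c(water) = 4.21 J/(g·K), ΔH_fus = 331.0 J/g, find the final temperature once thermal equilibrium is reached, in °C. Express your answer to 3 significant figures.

Heat to bring ice to 0 °C and melt it: q₁ = 65.7×2.1×23.1 + 65.7×331.0 = 24934 J
Heat the water can supply cooling to 0 °C: 432.6×4.21×77.1 = 140418 J > q₁, so all ice melts.
Energy balance: 432.6×4.21×(77.1 − T) = 24934 + 65.7×4.21×(T − 0)
1821.246(77.1 − T) = 24934 + 276.597 T
140418 − 24934 = 2097.843 T
T = 115484 / 2097.843 = 55.049 °C

T_f = 55.0 °C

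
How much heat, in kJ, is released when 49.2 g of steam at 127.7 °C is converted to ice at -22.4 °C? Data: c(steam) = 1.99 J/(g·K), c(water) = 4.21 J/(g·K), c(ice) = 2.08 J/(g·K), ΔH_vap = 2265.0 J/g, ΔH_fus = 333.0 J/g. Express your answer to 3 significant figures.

q = 154 kJ

q1 (cool steam 127.7→100 °C): 49.2 × 1.99 × 27.7 = 2712 J
q2 (condense at 100 °C): 49.2 × 2265.0 = 111438 J
q3 (cool water 100→0 °C): 49.2 × 4.21 × 100.0 = 20713 J
q4 (freeze at 0 °C): 49.2 × 333.0 = 16384 J
q5 (cool ice 0→-22.4 °C): 49.2 × 2.08 × 22.4 = 2292 J
Total: 2712 + 111438 + 20713 + 16384 + 2292 = 153539 J = 154 kJ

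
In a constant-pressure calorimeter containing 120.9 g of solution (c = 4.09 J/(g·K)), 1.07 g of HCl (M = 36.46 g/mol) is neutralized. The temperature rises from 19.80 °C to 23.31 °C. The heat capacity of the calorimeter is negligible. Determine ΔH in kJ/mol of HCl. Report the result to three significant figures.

|ΔT| = |23.31 − 19.80| = 3.51 °C
|q_surr| = (120.9 × 4.09) × 3.51 = 494.481 × 3.51 = 1736 J
n(HCl) = 1.07 / 36.46 = 0.02935 mol
Temperature rose, so q_rxn = −|q_surr| = -1.736 kJ
ΔH = q_rxn / n = -59.148 kJ/mol

ΔH = -59.1 kJ/mol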